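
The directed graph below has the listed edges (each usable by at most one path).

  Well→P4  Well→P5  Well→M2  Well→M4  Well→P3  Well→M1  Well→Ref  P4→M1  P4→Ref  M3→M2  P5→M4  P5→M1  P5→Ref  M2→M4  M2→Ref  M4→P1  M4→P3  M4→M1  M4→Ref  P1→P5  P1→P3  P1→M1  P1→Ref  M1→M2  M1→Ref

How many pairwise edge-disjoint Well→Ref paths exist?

Assign every edge capacity 1; by Menger, the answer equals the max flow.
Path Well→Ref (+1); total 1.
Path Well→P4→Ref (+1); total 2.
Path Well→P5→Ref (+1); total 3.
Path Well→M2→Ref (+1); total 4.
Path Well→M4→Ref (+1); total 5.
Path Well→M1→Ref (+1); total 6.
No residual Well→Ref path; max flow = 6.
Certifying cut of size 6: {Well→M1, Well→M2, Well→M4, Well→P4, Well→P5, Well→Ref}.

6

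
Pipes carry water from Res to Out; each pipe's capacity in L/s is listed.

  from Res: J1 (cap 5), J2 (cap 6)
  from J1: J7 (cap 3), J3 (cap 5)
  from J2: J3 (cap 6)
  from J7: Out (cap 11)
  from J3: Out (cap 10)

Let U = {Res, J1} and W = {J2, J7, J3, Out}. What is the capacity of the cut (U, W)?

14

Edges leaving {Res, J1}: Res→J2 (6), J1→J7 (3), J1→J3 (5).
Cut capacity = 6 + 3 + 5 = 14.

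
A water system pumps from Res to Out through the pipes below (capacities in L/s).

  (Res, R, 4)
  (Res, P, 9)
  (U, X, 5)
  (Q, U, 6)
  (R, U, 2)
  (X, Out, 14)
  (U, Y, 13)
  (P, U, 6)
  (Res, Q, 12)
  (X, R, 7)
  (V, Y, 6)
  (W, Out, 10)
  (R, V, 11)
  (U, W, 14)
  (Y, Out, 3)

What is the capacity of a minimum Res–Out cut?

16

Augment Res→P→U→W→Out: bottleneck 6, flow now 6.
Augment Res→Q→U→W→Out: bottleneck 4, flow now 10.
Augment Res→Q→U→X→Out: bottleneck 2, flow now 12.
Augment Res→R→U→X→Out: bottleneck 2, flow now 14.
Augment Res→R→V→Y→Out: bottleneck 2, flow now 16.
No augmenting path remains; maximum flow = 16.
By max-flow min-cut, the minimum cut capacity equals the max flow.
In the residual graph, reachable from Res: {Res, P, Q}.
Min-cut edges: Res→R (4), P→U (6), Q→U (6); capacity 4 + 6 + 6 = 16.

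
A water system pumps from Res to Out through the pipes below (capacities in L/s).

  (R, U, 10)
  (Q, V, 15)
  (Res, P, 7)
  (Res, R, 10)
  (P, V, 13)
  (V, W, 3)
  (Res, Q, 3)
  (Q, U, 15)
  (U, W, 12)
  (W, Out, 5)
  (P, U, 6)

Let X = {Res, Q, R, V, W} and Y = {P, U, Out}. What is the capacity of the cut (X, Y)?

37

Edges leaving {Res, Q, R, V, W}: Res→P (7), Q→U (15), R→U (10), W→Out (5).
Cut capacity = 7 + 15 + 10 + 5 = 37.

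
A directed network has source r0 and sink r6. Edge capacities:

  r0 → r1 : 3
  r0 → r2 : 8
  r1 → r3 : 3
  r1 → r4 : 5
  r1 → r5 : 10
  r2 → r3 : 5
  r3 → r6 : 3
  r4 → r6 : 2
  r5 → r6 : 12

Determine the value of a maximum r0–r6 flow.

Augment r0→r1→r3→r6: bottleneck 3, flow now 3.
Augment r0→r2→r3→r1→r4→r6: bottleneck 2, flow now 5. (uses reverse residual edge)
Augment r0→r2→r3→r1→r5→r6: bottleneck 1, flow now 6. (uses reverse residual edge)
No augmenting path remains; maximum flow = 6.
In the residual graph, reachable from r0: {r0, r2, r3}.
Min-cut edges: r0→r1 (3), r3→r6 (3); capacity 3 + 3 = 6.
This cut is saturated, so no flow can exceed 6.

6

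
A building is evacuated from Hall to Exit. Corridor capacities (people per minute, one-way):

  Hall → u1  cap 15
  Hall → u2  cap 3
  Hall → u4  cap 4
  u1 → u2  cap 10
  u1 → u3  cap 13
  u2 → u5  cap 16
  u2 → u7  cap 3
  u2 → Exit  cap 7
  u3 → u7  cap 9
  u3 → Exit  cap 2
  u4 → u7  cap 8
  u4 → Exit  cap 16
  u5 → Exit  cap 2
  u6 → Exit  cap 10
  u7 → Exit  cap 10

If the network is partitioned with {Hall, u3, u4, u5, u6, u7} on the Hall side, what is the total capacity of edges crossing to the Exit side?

58

Edges leaving {Hall, u3, u4, u5, u6, u7}: Hall→u1 (15), Hall→u2 (3), u3→Exit (2), u4→Exit (16), u5→Exit (2), u6→Exit (10), u7→Exit (10).
Cut capacity = 15 + 3 + 2 + 16 + 2 + 10 + 10 = 58.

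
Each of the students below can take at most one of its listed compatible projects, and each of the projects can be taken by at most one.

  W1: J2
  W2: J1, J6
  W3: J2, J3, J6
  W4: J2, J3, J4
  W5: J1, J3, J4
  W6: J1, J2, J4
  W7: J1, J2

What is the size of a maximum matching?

5

Unit-capacity flow: source→left, listed edges, right→sink; max matching = max flow.
Augmenting path W1→J2 (+1); matched 1.
Augmenting path W2→J1 (+1); matched 2.
Augmenting path W3→J3 (+1); matched 3.
Augmenting path W4→J4 (+1); matched 4.
Augmenting path W5→J1→W2→J6 (+1); matched 5.
No augmenting path remains; maximum matching = 5.
König certificate: {J1, J2, J3, J4, J6} is a vertex cover of size 5 (every listed pair touches it), so no matching can be larger.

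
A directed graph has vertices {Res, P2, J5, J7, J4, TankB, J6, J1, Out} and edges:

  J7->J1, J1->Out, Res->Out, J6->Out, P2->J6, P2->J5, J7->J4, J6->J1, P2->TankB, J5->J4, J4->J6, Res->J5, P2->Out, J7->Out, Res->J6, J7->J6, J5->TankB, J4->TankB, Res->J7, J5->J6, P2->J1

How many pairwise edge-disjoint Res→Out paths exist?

4

Assign every edge capacity 1; by Menger, the answer equals the max flow.
Path Res→Out (+1); total 1.
Path Res→J7→Out (+1); total 2.
Path Res→J6→Out (+1); total 3.
Path Res→J5→J6→J1→Out (+1); total 4.
No residual Res→Out path; max flow = 4.
Certifying cut of size 4: {Res→J5, Res→J6, Res→J7, Res→Out}.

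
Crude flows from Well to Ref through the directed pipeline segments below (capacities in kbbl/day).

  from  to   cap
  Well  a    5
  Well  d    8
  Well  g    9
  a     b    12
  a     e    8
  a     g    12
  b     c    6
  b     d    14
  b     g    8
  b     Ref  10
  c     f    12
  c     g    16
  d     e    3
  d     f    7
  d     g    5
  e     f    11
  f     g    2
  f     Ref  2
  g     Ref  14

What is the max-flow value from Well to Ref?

21

Augment Well→g→Ref: bottleneck 9, flow now 9.
Augment Well→a→b→Ref: bottleneck 5, flow now 14.
Augment Well→d→f→Ref: bottleneck 2, flow now 16.
Augment Well→d→g→Ref: bottleneck 5, flow now 21.
No augmenting path remains; maximum flow = 21.
In the residual graph, reachable from Well: {Well, d, e, f, g}.
Min-cut edges: Well→a (5), f→Ref (2), g→Ref (14); capacity 5 + 2 + 14 = 21.
This cut is saturated, so no flow can exceed 21.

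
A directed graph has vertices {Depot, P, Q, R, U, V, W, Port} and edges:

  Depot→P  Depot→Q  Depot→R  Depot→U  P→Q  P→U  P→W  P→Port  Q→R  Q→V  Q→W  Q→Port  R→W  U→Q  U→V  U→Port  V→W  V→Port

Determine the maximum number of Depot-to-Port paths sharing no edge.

3

Assign every edge capacity 1; by Menger, the answer equals the max flow.
Path Depot→P→Port (+1); total 1.
Path Depot→Q→Port (+1); total 2.
Path Depot→U→Port (+1); total 3.
No residual Depot→Port path; max flow = 3.
Certifying cut of size 3: {Depot→P, Depot→Q, Depot→U}.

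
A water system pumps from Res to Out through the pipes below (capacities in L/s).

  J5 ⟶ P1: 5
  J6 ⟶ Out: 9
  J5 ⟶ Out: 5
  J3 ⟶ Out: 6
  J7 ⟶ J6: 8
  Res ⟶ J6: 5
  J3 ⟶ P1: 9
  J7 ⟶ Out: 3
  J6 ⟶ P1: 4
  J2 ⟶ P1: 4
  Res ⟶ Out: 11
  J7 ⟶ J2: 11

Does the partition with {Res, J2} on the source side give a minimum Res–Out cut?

No — its capacity is 20, but the minimum cut has capacity 16.

Given cut capacity: 5 + 11 + 4 = 20.
Augment Res→Out: bottleneck 11, flow now 11.
Augment Res→J6→Out: bottleneck 5, flow now 16.
No augmenting path remains; maximum flow = 16.
In the residual graph, reachable from Res: {Res}.
Min-cut edges: Res→J6 (5), Res→Out (11); capacity 5 + 11 = 16.
Cut capacity 20 exceeds the max flow 16, so it is not minimum.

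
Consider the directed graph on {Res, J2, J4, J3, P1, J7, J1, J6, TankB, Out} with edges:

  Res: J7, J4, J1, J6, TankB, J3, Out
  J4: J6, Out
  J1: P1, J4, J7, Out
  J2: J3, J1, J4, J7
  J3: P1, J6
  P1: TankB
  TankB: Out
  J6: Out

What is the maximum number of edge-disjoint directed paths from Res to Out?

5

Assign every edge capacity 1; by Menger, the answer equals the max flow.
Path Res→Out (+1); total 1.
Path Res→J4→Out (+1); total 2.
Path Res→J1→Out (+1); total 3.
Path Res→J6→Out (+1); total 4.
Path Res→TankB→Out (+1); total 5.
No residual Res→Out path; max flow = 5.
Certifying cut of size 5: {J6→Out, Res→J1, Res→J4, Res→Out, TankB→Out}.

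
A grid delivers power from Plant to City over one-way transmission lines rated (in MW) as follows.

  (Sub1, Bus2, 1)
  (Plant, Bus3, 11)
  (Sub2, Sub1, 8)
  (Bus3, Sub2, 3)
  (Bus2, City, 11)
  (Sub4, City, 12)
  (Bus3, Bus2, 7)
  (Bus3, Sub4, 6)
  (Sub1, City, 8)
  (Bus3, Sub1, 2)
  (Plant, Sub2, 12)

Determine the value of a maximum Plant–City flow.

Augment Plant→Sub2→Sub1→City: bottleneck 8, flow now 8.
Augment Plant→Bus3→Sub4→City: bottleneck 6, flow now 14.
Augment Plant→Bus3→Bus2→City: bottleneck 5, flow now 19.
No augmenting path remains; maximum flow = 19.
In the residual graph, reachable from Plant: {Plant, Sub2}.
Min-cut edges: Plant→Bus3 (11), Sub2→Sub1 (8); capacity 11 + 8 = 19.
This cut is saturated, so no flow can exceed 19.

19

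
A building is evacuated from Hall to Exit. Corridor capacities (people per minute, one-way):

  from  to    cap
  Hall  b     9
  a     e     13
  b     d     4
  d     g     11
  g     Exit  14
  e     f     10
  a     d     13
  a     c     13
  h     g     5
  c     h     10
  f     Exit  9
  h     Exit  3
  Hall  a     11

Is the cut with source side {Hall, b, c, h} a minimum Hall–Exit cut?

Given cut capacity: 11 + 4 + 5 + 3 = 23.
Augment Hall→a→c→h→Exit: bottleneck 3, flow now 3.
Augment Hall→a→d→g→Exit: bottleneck 8, flow now 11.
Augment Hall→b→d→g→Exit: bottleneck 3, flow now 14.
Augment Hall→b→d→a→e→f→Exit: bottleneck 1, flow now 15. (uses reverse residual edge)
No augmenting path remains; maximum flow = 15.
In the residual graph, reachable from Hall: {Hall, b}.
Min-cut edges: Hall→a (11), b→d (4); capacity 11 + 4 = 15.
Cut capacity 23 exceeds the max flow 15, so it is not minimum.

No — its capacity is 23, but the minimum cut has capacity 15.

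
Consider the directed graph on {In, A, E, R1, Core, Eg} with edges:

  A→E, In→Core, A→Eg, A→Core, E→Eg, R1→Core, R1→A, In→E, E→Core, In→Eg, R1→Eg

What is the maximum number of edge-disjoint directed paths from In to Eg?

2

Assign every edge capacity 1; by Menger, the answer equals the max flow.
Path In→Eg (+1); total 1.
Path In→E→Eg (+1); total 2.
No residual In→Eg path; max flow = 2.
Certifying cut of size 2: {In→E, In→Eg}.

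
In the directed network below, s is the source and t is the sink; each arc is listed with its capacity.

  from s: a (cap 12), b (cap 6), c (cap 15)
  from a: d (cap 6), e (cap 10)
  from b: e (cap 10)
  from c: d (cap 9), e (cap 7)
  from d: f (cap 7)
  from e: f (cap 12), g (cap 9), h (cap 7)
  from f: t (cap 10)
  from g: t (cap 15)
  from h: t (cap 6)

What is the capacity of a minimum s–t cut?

25

Augment s→a→d→f→t: bottleneck 6, flow now 6.
Augment s→a→e→f→t: bottleneck 4, flow now 10.
Augment s→a→e→g→t: bottleneck 2, flow now 12.
Augment s→b→e→g→t: bottleneck 6, flow now 18.
Augment s→c→e→g→t: bottleneck 1, flow now 19.
Augment s→c→e→h→t: bottleneck 6, flow now 25.
No augmenting path remains; maximum flow = 25.
By max-flow min-cut, the minimum cut capacity equals the max flow.
In the residual graph, reachable from s: {s, a, b, c, d, e, f, h}.
Min-cut edges: e→g (9), f→t (10), h→t (6); capacity 9 + 10 + 6 = 25.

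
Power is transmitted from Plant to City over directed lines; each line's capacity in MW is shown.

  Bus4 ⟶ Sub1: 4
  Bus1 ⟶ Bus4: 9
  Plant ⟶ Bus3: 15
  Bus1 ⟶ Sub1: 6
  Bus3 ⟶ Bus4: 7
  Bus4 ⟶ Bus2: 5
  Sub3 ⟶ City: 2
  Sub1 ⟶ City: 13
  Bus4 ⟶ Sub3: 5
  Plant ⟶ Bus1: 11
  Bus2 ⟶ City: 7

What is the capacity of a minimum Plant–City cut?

17

Augment Plant→Bus1→Sub1→City: bottleneck 6, flow now 6.
Augment Plant→Bus1→Bus4→Sub3→City: bottleneck 2, flow now 8.
Augment Plant→Bus1→Bus4→Sub1→City: bottleneck 3, flow now 11.
Augment Plant→Bus3→Bus4→Sub1→City: bottleneck 1, flow now 12.
Augment Plant→Bus3→Bus4→Bus2→City: bottleneck 5, flow now 17.
No augmenting path remains; maximum flow = 17.
By max-flow min-cut, the minimum cut capacity equals the max flow.
In the residual graph, reachable from Plant: {Plant, Bus1, Bus3, Bus4, Sub3}.
Min-cut edges: Bus1→Sub1 (6), Bus4→Sub1 (4), Bus4→Bus2 (5), Sub3→City (2); capacity 6 + 4 + 5 + 2 = 17.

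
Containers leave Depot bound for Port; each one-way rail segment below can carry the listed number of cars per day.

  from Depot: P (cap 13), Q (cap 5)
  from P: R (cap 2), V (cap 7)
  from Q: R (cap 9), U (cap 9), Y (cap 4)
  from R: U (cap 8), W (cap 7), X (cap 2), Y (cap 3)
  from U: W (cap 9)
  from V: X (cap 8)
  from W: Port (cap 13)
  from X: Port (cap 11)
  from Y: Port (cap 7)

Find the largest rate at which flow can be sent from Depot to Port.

Augment Depot→Q→Y→Port: bottleneck 4, flow now 4.
Augment Depot→P→R→W→Port: bottleneck 2, flow now 6.
Augment Depot→P→V→X→Port: bottleneck 7, flow now 13.
Augment Depot→Q→R→W→Port: bottleneck 1, flow now 14.
No augmenting path remains; maximum flow = 14.
In the residual graph, reachable from Depot: {Depot, P}.
Min-cut edges: Depot→Q (5), P→R (2), P→V (7); capacity 5 + 2 + 7 = 14.
This cut is saturated, so no flow can exceed 14.

14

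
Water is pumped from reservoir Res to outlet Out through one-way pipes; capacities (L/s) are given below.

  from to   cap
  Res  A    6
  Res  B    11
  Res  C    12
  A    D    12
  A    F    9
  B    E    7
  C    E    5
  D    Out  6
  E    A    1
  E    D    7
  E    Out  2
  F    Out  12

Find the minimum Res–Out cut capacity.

Augment Res→A→D→Out: bottleneck 6, flow now 6.
Augment Res→B→E→Out: bottleneck 2, flow now 8.
Augment Res→B→E→A→F→Out: bottleneck 1, flow now 9.
Augment Res→B→E→D→A→F→Out: bottleneck 4, flow now 13. (uses reverse residual edge)
Augment Res→C→E→D→A→F→Out: bottleneck 2, flow now 15. (uses reverse residual edge)
No augmenting path remains; maximum flow = 15.
By max-flow min-cut, the minimum cut capacity equals the max flow.
In the residual graph, reachable from Res: {Res, B, C, D, E}.
Min-cut edges: Res→A (6), D→Out (6), E→A (1), E→Out (2); capacity 6 + 6 + 1 + 2 = 15.

15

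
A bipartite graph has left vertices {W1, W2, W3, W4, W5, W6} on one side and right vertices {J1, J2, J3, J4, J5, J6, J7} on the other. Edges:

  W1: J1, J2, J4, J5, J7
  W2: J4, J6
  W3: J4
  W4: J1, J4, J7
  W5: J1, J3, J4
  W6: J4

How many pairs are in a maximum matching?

5

Unit-capacity flow: source→left, listed edges, right→sink; max matching = max flow.
Augmenting path W1→J1 (+1); matched 1.
Augmenting path W2→J4 (+1); matched 2.
Augmenting path W4→J7 (+1); matched 3.
Augmenting path W5→J3 (+1); matched 4.
Augmenting path W3→J4→W2→J6 (+1); matched 5.
No augmenting path remains; maximum matching = 5.
König certificate: {W1, W2, W4, W5, J4} is a vertex cover of size 5 (every listed pair touches it), so no matching can be larger.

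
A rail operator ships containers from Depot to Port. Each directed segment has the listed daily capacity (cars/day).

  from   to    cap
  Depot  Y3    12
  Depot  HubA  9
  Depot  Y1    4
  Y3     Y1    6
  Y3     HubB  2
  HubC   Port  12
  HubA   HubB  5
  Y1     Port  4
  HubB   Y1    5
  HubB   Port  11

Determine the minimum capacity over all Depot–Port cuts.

Augment Depot→Y1→Port: bottleneck 4, flow now 4.
Augment Depot→Y3→HubB→Port: bottleneck 2, flow now 6.
Augment Depot→HubA→HubB→Port: bottleneck 5, flow now 11.
No augmenting path remains; maximum flow = 11.
By max-flow min-cut, the minimum cut capacity equals the max flow.
In the residual graph, reachable from Depot: {Depot, Y3, HubA, Y1}.
Min-cut edges: Y3→HubB (2), HubA→HubB (5), Y1→Port (4); capacity 2 + 5 + 4 = 11.

11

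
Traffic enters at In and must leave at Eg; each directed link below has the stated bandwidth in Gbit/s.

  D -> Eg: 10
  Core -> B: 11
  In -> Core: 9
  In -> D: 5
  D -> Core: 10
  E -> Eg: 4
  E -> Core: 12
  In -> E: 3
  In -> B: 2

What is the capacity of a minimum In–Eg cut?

8

Augment In→D→Eg: bottleneck 5, flow now 5.
Augment In→E→Eg: bottleneck 3, flow now 8.
No augmenting path remains; maximum flow = 8.
By max-flow min-cut, the minimum cut capacity equals the max flow.
In the residual graph, reachable from In: {In, Core, B}.
Min-cut edges: In→D (5), In→E (3); capacity 5 + 3 = 8.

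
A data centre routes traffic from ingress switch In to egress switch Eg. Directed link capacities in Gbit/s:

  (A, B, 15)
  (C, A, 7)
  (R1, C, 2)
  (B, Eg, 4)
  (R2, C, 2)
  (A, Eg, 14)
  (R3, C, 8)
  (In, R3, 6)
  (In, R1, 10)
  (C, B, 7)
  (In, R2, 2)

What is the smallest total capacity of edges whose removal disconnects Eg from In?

10

Augment In→R3→C→B→Eg: bottleneck 4, flow now 4.
Augment In→R3→C→A→Eg: bottleneck 2, flow now 6.
Augment In→R1→C→A→Eg: bottleneck 2, flow now 8.
Augment In→R2→C→A→Eg: bottleneck 2, flow now 10.
No augmenting path remains; maximum flow = 10.
By max-flow min-cut, the minimum cut capacity equals the max flow.
In the residual graph, reachable from In: {In, R1}.
Min-cut edges: In→R3 (6), In→R2 (2), R1→C (2); capacity 6 + 2 + 2 = 10.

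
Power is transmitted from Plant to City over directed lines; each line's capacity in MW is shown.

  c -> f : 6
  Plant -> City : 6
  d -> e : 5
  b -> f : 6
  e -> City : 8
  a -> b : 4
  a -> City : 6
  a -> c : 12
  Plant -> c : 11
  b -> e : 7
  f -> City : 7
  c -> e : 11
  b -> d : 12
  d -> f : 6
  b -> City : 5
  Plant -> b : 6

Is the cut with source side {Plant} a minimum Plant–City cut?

Given cut capacity: 6 + 11 + 6 = 23.
Augment Plant→City: bottleneck 6, flow now 6.
Augment Plant→b→City: bottleneck 5, flow now 11.
Augment Plant→b→e→City: bottleneck 1, flow now 12.
Augment Plant→c→e→City: bottleneck 7, flow now 19.
Augment Plant→c→f→City: bottleneck 4, flow now 23.
No augmenting path remains; maximum flow = 23.
Cut capacity 23 equals the max flow, so it is a minimum cut.

Yes — it is a minimum cut (capacity 23).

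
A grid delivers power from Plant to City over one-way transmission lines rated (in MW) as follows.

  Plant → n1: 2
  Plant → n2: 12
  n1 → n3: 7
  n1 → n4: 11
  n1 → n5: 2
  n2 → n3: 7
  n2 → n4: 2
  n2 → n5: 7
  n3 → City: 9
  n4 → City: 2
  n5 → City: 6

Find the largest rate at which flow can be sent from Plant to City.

14

Augment Plant→n1→n3→City: bottleneck 2, flow now 2.
Augment Plant→n2→n3→City: bottleneck 7, flow now 9.
Augment Plant→n2→n4→City: bottleneck 2, flow now 11.
Augment Plant→n2→n5→City: bottleneck 3, flow now 14.
No augmenting path remains; maximum flow = 14.
In the residual graph, reachable from Plant: {Plant}.
Min-cut edges: Plant→n1 (2), Plant→n2 (12); capacity 2 + 12 = 14.
This cut is saturated, so no flow can exceed 14.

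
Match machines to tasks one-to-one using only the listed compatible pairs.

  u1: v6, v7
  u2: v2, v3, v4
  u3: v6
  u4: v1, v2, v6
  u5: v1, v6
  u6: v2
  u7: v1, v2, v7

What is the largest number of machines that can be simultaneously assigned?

Unit-capacity flow: source→left, listed edges, right→sink; max matching = max flow.
Augmenting path u1→v6 (+1); matched 1.
Augmenting path u2→v2 (+1); matched 2.
Augmenting path u4→v1 (+1); matched 3.
Augmenting path u7→v7 (+1); matched 4.
Augmenting path u6→v2→u2→v3 (+1); matched 5.
No augmenting path remains; maximum matching = 5.
König certificate: {u2, v1, v2, v6, v7} is a vertex cover of size 5 (every listed pair touches it), so no matching can be larger.

5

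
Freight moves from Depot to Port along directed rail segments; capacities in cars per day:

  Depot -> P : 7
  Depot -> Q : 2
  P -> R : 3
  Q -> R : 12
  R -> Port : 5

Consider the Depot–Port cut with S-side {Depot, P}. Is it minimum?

Yes — it is a minimum cut (capacity 5).

Given cut capacity: 2 + 3 = 5.
Augment Depot→P→R→Port: bottleneck 3, flow now 3.
Augment Depot→Q→R→Port: bottleneck 2, flow now 5.
No augmenting path remains; maximum flow = 5.
Cut capacity 5 equals the max flow, so it is a minimum cut.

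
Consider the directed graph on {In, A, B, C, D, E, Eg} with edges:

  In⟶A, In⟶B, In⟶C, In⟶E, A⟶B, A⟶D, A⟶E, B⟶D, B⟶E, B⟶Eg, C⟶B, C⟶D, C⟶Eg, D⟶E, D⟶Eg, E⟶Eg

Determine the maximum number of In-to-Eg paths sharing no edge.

4

Assign every edge capacity 1; by Menger, the answer equals the max flow.
Path In→B→Eg (+1); total 1.
Path In→C→Eg (+1); total 2.
Path In→E→Eg (+1); total 3.
Path In→A→D→Eg (+1); total 4.
No residual In→Eg path; max flow = 4.
Certifying cut of size 4: {In→A, In→B, In→C, In→E}.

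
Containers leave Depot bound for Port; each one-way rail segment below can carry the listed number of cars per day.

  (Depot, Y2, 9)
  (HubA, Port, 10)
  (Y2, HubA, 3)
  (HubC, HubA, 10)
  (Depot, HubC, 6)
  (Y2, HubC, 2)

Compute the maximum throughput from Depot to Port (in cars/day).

Augment Depot→Y2→HubA→Port: bottleneck 3, flow now 3.
Augment Depot→HubC→HubA→Port: bottleneck 6, flow now 9.
Augment Depot→Y2→HubC→HubA→Port: bottleneck 1, flow now 10.
No augmenting path remains; maximum flow = 10.
In the residual graph, reachable from Depot: {Depot, Y2, HubC, HubA}.
Min-cut edges: HubA→Port (10); capacity 10 = 10.
This cut is saturated, so no flow can exceed 10.

10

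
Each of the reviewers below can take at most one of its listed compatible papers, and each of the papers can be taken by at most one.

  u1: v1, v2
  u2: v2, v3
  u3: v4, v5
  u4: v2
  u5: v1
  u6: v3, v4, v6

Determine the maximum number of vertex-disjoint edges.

Unit-capacity flow: source→left, listed edges, right→sink; max matching = max flow.
Augmenting path u1→v1 (+1); matched 1.
Augmenting path u2→v2 (+1); matched 2.
Augmenting path u3→v4 (+1); matched 3.
Augmenting path u6→v3 (+1); matched 4.
Augmenting path u4→v2→u2→v3→u6→v6 (+1); matched 5.
No augmenting path remains; maximum matching = 5.
König certificate: {u2, u3, u6, v1, v2} is a vertex cover of size 5 (every listed pair touches it), so no matching can be larger.

5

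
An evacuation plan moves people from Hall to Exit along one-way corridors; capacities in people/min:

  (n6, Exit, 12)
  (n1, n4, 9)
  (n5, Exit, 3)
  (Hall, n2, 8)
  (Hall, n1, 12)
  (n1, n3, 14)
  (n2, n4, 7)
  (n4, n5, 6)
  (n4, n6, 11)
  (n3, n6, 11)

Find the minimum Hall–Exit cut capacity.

Augment Hall→n1→n3→n6→Exit: bottleneck 11, flow now 11.
Augment Hall→n1→n4→n5→Exit: bottleneck 1, flow now 12.
Augment Hall→n2→n4→n5→Exit: bottleneck 2, flow now 14.
Augment Hall→n2→n4→n6→Exit: bottleneck 1, flow now 15.
No augmenting path remains; maximum flow = 15.
By max-flow min-cut, the minimum cut capacity equals the max flow.
In the residual graph, reachable from Hall: {Hall, n1, n2, n3, n4, n5, n6}.
Min-cut edges: n5→Exit (3), n6→Exit (12); capacity 3 + 12 = 15.

15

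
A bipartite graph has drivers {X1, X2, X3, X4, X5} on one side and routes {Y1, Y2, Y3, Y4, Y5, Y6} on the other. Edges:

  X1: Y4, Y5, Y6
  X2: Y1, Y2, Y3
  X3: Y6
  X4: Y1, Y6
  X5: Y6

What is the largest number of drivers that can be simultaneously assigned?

4

Unit-capacity flow: source→left, listed edges, right→sink; max matching = max flow.
Augmenting path X1→Y4 (+1); matched 1.
Augmenting path X2→Y1 (+1); matched 2.
Augmenting path X3→Y6 (+1); matched 3.
Augmenting path X4→Y1→X2→Y2 (+1); matched 4.
No augmenting path remains; maximum matching = 4.
König certificate: {X1, X2, X4, Y6} is a vertex cover of size 4 (every listed pair touches it), so no matching can be larger.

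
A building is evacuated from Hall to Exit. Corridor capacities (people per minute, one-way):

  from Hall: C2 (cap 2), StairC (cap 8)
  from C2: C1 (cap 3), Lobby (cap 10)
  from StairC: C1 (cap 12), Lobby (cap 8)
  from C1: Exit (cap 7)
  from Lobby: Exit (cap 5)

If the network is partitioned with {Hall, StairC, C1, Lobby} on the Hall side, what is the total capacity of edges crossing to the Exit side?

14

Edges leaving {Hall, StairC, C1, Lobby}: Hall→C2 (2), C1→Exit (7), Lobby→Exit (5).
Cut capacity = 2 + 7 + 5 = 14.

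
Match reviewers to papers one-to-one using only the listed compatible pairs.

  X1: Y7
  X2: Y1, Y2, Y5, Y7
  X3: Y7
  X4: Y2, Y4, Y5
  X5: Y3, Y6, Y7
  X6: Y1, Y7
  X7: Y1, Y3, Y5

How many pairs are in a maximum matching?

Unit-capacity flow: source→left, listed edges, right→sink; max matching = max flow.
Augmenting path X1→Y7 (+1); matched 1.
Augmenting path X2→Y1 (+1); matched 2.
Augmenting path X4→Y2 (+1); matched 3.
Augmenting path X5→Y3 (+1); matched 4.
Augmenting path X7→Y5 (+1); matched 5.
Augmenting path X6→Y1→X2→Y2→X4→Y4 (+1); matched 6.
No augmenting path remains; maximum matching = 6.
König certificate: {X2, X4, X5, X6, X7, Y7} is a vertex cover of size 6 (every listed pair touches it), so no matching can be larger.

6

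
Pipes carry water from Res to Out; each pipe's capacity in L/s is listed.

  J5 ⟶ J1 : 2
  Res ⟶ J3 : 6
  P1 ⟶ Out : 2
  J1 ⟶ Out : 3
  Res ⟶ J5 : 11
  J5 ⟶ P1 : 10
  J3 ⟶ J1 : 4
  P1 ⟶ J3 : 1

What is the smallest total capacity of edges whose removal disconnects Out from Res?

Augment Res→J5→J1→Out: bottleneck 2, flow now 2.
Augment Res→J5→P1→Out: bottleneck 2, flow now 4.
Augment Res→J3→J1→Out: bottleneck 1, flow now 5.
No augmenting path remains; maximum flow = 5.
By max-flow min-cut, the minimum cut capacity equals the max flow.
In the residual graph, reachable from Res: {Res, J5, J3, J1, P1}.
Min-cut edges: J1→Out (3), P1→Out (2); capacity 3 + 2 = 5.

5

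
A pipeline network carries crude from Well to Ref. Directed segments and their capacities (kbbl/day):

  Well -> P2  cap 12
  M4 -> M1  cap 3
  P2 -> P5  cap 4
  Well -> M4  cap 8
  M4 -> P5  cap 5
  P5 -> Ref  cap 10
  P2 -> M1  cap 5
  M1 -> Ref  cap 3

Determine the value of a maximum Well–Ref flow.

Augment Well→M4→M1→Ref: bottleneck 3, flow now 3.
Augment Well→M4→P5→Ref: bottleneck 5, flow now 8.
Augment Well→P2→P5→Ref: bottleneck 4, flow now 12.
No augmenting path remains; maximum flow = 12.
In the residual graph, reachable from Well: {Well, M4, P2, M1}.
Min-cut edges: M4→P5 (5), P2→P5 (4), M1→Ref (3); capacity 5 + 4 + 3 = 12.
This cut is saturated, so no flow can exceed 12.

12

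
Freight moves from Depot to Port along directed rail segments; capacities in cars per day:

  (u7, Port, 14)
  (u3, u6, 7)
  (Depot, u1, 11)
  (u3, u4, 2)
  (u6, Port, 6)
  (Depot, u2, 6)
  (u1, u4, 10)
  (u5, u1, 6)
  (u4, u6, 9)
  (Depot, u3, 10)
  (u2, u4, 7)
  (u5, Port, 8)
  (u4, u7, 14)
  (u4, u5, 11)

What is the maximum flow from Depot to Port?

24

Augment Depot→u3→u6→Port: bottleneck 6, flow now 6.
Augment Depot→u1→u4→u5→Port: bottleneck 8, flow now 14.
Augment Depot→u1→u4→u7→Port: bottleneck 2, flow now 16.
Augment Depot→u2→u4→u7→Port: bottleneck 6, flow now 22.
Augment Depot→u3→u4→u7→Port: bottleneck 2, flow now 24.
No augmenting path remains; maximum flow = 24.
In the residual graph, reachable from Depot: {Depot, u1, u3, u6}.
Min-cut edges: Depot→u2 (6), u1→u4 (10), u3→u4 (2), u6→Port (6); capacity 6 + 10 + 2 + 6 = 24.
This cut is saturated, so no flow can exceed 24.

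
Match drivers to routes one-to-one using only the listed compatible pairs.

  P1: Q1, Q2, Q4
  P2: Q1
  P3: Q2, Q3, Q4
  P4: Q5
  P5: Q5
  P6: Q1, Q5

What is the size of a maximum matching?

Unit-capacity flow: source→left, listed edges, right→sink; max matching = max flow.
Augmenting path P1→Q1 (+1); matched 1.
Augmenting path P3→Q2 (+1); matched 2.
Augmenting path P4→Q5 (+1); matched 3.
Augmenting path P2→Q1→P1→Q4 (+1); matched 4.
No augmenting path remains; maximum matching = 4.
König certificate: {P1, P3, Q1, Q5} is a vertex cover of size 4 (every listed pair touches it), so no matching can be larger.

4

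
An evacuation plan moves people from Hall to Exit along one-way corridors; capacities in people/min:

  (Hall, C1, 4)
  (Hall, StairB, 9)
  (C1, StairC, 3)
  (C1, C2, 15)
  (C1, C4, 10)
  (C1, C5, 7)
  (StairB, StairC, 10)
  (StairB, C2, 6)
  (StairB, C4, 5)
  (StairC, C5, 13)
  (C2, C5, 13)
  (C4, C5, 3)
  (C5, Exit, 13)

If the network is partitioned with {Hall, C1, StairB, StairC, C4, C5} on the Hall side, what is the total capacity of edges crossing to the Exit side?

34

Edges leaving {Hall, C1, StairB, StairC, C4, C5}: C1→C2 (15), StairB→C2 (6), C5→Exit (13).
Cut capacity = 15 + 6 + 13 = 34.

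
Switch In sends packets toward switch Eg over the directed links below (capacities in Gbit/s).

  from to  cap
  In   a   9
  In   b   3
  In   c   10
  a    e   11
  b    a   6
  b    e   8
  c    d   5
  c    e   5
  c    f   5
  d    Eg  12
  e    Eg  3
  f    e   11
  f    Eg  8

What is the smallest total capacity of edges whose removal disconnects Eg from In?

13

Augment In→a→e→Eg: bottleneck 3, flow now 3.
Augment In→c→d→Eg: bottleneck 5, flow now 8.
Augment In→c→f→Eg: bottleneck 5, flow now 13.
No augmenting path remains; maximum flow = 13.
By max-flow min-cut, the minimum cut capacity equals the max flow.
In the residual graph, reachable from In: {In, a, b, e}.
Min-cut edges: In→c (10), e→Eg (3); capacity 10 + 3 = 13.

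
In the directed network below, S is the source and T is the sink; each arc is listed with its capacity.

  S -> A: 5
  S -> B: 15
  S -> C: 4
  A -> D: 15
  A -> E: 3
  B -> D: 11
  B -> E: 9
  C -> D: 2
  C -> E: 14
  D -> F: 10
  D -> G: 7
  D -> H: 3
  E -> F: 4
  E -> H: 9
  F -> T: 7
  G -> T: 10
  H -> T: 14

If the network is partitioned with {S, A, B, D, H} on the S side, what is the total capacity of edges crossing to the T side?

47

Edges leaving {S, A, B, D, H}: S→C (4), A→E (3), B→E (9), D→F (10), D→G (7), H→T (14).
Cut capacity = 4 + 3 + 9 + 10 + 7 + 14 = 47.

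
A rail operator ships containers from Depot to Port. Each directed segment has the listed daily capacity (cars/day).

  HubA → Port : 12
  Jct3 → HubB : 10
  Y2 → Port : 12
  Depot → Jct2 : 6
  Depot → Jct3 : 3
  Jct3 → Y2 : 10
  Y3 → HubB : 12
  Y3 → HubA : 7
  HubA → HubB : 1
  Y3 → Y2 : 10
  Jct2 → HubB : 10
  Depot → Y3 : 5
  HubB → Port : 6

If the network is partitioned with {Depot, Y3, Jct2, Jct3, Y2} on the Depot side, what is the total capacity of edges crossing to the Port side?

51

Edges leaving {Depot, Y3, Jct2, Jct3, Y2}: Y3→HubB (12), Y3→HubA (7), Jct2→HubB (10), Jct3→HubB (10), Y2→Port (12).
Cut capacity = 12 + 7 + 10 + 10 + 12 = 51.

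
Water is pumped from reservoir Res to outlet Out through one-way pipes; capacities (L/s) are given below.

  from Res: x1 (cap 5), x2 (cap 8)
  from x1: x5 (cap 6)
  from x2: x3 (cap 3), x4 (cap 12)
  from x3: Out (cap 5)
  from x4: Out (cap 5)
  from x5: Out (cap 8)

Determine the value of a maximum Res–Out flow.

13

Augment Res→x1→x5→Out: bottleneck 5, flow now 5.
Augment Res→x2→x3→Out: bottleneck 3, flow now 8.
Augment Res→x2→x4→Out: bottleneck 5, flow now 13.
No augmenting path remains; maximum flow = 13.
In the residual graph, reachable from Res: {Res}.
Min-cut edges: Res→x1 (5), Res→x2 (8); capacity 5 + 8 = 13.
This cut is saturated, so no flow can exceed 13.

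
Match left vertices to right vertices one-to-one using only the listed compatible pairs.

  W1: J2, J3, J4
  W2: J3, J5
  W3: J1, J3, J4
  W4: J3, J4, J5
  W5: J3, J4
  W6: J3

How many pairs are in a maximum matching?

5

Unit-capacity flow: source→left, listed edges, right→sink; max matching = max flow.
Augmenting path W1→J2 (+1); matched 1.
Augmenting path W2→J3 (+1); matched 2.
Augmenting path W3→J1 (+1); matched 3.
Augmenting path W4→J4 (+1); matched 4.
Augmenting path W5→J3→W2→J5 (+1); matched 5.
No augmenting path remains; maximum matching = 5.
König certificate: {W1, W3, J3, J4, J5} is a vertex cover of size 5 (every listed pair touches it), so no matching can be larger.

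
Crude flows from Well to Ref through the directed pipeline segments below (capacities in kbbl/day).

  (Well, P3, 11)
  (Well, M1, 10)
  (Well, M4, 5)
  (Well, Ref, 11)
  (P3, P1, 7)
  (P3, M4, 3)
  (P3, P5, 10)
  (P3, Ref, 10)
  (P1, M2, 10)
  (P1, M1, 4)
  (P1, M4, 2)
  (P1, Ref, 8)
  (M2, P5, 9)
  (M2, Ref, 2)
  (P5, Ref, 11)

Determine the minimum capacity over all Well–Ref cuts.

Augment Well→Ref: bottleneck 11, flow now 11.
Augment Well→P3→Ref: bottleneck 10, flow now 21.
Augment Well→P3→P1→Ref: bottleneck 1, flow now 22.
No augmenting path remains; maximum flow = 22.
By max-flow min-cut, the minimum cut capacity equals the max flow.
In the residual graph, reachable from Well: {Well, M1, M4}.
Min-cut edges: Well→P3 (11), Well→Ref (11); capacity 11 + 11 = 22.

22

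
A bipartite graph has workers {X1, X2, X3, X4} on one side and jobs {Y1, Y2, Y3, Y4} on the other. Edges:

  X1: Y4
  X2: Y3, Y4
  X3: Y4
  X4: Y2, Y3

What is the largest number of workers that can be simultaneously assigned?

3

Unit-capacity flow: source→left, listed edges, right→sink; max matching = max flow.
Augmenting path X1→Y4 (+1); matched 1.
Augmenting path X2→Y3 (+1); matched 2.
Augmenting path X4→Y2 (+1); matched 3.
No augmenting path remains; maximum matching = 3.
König certificate: {X2, X4, Y4} is a vertex cover of size 3 (every listed pair touches it), so no matching can be larger.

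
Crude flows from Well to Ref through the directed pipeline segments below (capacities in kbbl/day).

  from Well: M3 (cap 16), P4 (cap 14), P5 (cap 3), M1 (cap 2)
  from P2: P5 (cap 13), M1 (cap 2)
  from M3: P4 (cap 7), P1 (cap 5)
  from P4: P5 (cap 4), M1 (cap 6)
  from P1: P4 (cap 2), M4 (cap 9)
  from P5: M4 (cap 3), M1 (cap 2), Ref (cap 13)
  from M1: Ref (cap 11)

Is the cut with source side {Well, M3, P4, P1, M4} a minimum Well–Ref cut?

Yes — it is a minimum cut (capacity 15).

Given cut capacity: 3 + 2 + 4 + 6 = 15.
Augment Well→P5→Ref: bottleneck 3, flow now 3.
Augment Well→M1→Ref: bottleneck 2, flow now 5.
Augment Well→P4→P5→Ref: bottleneck 4, flow now 9.
Augment Well→P4→M1→Ref: bottleneck 6, flow now 15.
No augmenting path remains; maximum flow = 15.
Cut capacity 15 equals the max flow, so it is a minimum cut.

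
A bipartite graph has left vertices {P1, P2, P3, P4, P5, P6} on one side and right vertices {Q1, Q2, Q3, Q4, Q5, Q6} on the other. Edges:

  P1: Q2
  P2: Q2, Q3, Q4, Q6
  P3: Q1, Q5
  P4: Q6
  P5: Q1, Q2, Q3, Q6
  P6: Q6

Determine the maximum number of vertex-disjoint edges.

5

Unit-capacity flow: source→left, listed edges, right→sink; max matching = max flow.
Augmenting path P1→Q2 (+1); matched 1.
Augmenting path P2→Q3 (+1); matched 2.
Augmenting path P3→Q1 (+1); matched 3.
Augmenting path P4→Q6 (+1); matched 4.
Augmenting path P5→Q1→P3→Q5 (+1); matched 5.
No augmenting path remains; maximum matching = 5.
König certificate: {P1, P2, P3, P5, Q6} is a vertex cover of size 5 (every listed pair touches it), so no matching can be larger.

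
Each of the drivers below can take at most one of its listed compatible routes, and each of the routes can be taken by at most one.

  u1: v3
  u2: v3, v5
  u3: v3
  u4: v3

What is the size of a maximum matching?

2

Unit-capacity flow: source→left, listed edges, right→sink; max matching = max flow.
Augmenting path u1→v3 (+1); matched 1.
Augmenting path u2→v5 (+1); matched 2.
No augmenting path remains; maximum matching = 2.
König certificate: {u2, v3} is a vertex cover of size 2 (every listed pair touches it), so no matching can be larger.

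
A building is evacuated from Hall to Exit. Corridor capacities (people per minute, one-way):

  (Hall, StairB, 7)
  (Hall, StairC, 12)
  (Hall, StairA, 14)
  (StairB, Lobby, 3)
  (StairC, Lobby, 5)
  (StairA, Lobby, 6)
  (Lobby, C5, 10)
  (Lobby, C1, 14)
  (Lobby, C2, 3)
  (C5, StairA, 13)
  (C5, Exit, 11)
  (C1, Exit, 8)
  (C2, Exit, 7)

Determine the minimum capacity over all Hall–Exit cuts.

14

Augment Hall→StairB→Lobby→C5→Exit: bottleneck 3, flow now 3.
Augment Hall→StairC→Lobby→C5→Exit: bottleneck 5, flow now 8.
Augment Hall→StairA→Lobby→C5→Exit: bottleneck 2, flow now 10.
Augment Hall→StairA→Lobby→C1→Exit: bottleneck 4, flow now 14.
No augmenting path remains; maximum flow = 14.
By max-flow min-cut, the minimum cut capacity equals the max flow.
In the residual graph, reachable from Hall: {Hall, StairB, StairC, StairA}.
Min-cut edges: StairB→Lobby (3), StairC→Lobby (5), StairA→Lobby (6); capacity 3 + 5 + 6 = 14.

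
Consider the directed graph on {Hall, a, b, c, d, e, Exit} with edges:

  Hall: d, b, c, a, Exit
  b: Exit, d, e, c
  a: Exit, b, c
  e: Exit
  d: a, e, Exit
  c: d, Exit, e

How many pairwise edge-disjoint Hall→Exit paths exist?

Assign every edge capacity 1; by Menger, the answer equals the max flow.
Path Hall→Exit (+1); total 1.
Path Hall→a→Exit (+1); total 2.
Path Hall→b→Exit (+1); total 3.
Path Hall→c→Exit (+1); total 4.
Path Hall→d→Exit (+1); total 5.
No residual Hall→Exit path; max flow = 5.
Certifying cut of size 5: {Hall→Exit, Hall→a, Hall→b, Hall→c, Hall→d}.

5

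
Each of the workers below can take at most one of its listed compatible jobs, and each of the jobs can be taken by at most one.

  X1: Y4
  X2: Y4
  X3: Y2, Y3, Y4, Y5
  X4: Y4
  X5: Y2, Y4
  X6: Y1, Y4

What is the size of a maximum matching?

Unit-capacity flow: source→left, listed edges, right→sink; max matching = max flow.
Augmenting path X1→Y4 (+1); matched 1.
Augmenting path X3→Y2 (+1); matched 2.
Augmenting path X6→Y1 (+1); matched 3.
Augmenting path X5→Y2→X3→Y3 (+1); matched 4.
No augmenting path remains; maximum matching = 4.
König certificate: {X3, X5, X6, Y4} is a vertex cover of size 4 (every listed pair touches it), so no matching can be larger.

4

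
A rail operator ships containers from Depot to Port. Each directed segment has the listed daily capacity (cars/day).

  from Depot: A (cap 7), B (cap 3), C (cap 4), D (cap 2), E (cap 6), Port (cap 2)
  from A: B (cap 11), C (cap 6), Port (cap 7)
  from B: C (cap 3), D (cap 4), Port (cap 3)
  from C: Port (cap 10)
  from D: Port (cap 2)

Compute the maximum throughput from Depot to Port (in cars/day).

18

Augment Depot→Port: bottleneck 2, flow now 2.
Augment Depot→A→Port: bottleneck 7, flow now 9.
Augment Depot→B→Port: bottleneck 3, flow now 12.
Augment Depot→C→Port: bottleneck 4, flow now 16.
Augment Depot→D→Port: bottleneck 2, flow now 18.
No augmenting path remains; maximum flow = 18.
In the residual graph, reachable from Depot: {Depot, E}.
Min-cut edges: Depot→A (7), Depot→B (3), Depot→C (4), Depot→D (2), Depot→Port (2); capacity 7 + 3 + 4 + 2 + 2 = 18.
This cut is saturated, so no flow can exceed 18.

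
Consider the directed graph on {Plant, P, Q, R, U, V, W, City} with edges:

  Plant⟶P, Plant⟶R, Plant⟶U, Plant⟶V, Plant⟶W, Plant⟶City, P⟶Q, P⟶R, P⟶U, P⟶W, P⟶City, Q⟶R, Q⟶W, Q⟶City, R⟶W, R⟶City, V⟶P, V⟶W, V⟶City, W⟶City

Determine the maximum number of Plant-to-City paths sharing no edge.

Assign every edge capacity 1; by Menger, the answer equals the max flow.
Path Plant→City (+1); total 1.
Path Plant→P→City (+1); total 2.
Path Plant→R→City (+1); total 3.
Path Plant→V→City (+1); total 4.
Path Plant→W→City (+1); total 5.
No residual Plant→City path; max flow = 5.
Certifying cut of size 5: {Plant→City, Plant→P, Plant→R, Plant→V, Plant→W}.

5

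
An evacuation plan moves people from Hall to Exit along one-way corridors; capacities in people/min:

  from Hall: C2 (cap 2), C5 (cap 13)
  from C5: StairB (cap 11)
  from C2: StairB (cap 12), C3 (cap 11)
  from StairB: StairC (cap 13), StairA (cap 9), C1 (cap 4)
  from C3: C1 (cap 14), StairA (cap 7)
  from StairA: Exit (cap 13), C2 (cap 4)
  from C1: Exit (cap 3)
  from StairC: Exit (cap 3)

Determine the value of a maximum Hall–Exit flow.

13

Augment Hall→C5→StairB→StairA→Exit: bottleneck 9, flow now 9.
Augment Hall→C5→StairB→C1→Exit: bottleneck 2, flow now 11.
Augment Hall→C2→StairB→C1→Exit: bottleneck 1, flow now 12.
Augment Hall→C2→StairB→StairC→Exit: bottleneck 1, flow now 13.
No augmenting path remains; maximum flow = 13.
In the residual graph, reachable from Hall: {Hall, C5}.
Min-cut edges: Hall→C2 (2), C5→StairB (11); capacity 2 + 11 = 13.
This cut is saturated, so no flow can exceed 13.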